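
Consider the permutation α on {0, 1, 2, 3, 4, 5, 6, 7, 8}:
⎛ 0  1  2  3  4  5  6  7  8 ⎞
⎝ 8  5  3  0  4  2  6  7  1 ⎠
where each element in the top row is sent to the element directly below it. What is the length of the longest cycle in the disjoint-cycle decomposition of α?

6

Decomposing into disjoint cycles gives (0, 8, 1, 5, 2, 3); the longest has length 6.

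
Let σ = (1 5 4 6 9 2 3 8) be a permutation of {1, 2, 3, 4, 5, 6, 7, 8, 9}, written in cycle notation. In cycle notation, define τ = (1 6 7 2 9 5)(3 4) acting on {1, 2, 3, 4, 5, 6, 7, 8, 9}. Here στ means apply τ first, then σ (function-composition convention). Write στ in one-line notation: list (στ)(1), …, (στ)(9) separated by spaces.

9 2 6 8 5 7 3 1 4

(στ)(x) = σ(τ(x)). Computing each image: σ(τ(1)) = σ(6) = 9, σ(τ(2)) = σ(9) = 2, σ(τ(3)) = σ(4) = 6, σ(τ(4)) = σ(3) = 8, σ(τ(5)) = σ(1) = 5, σ(τ(6)) = σ(7) = 7, σ(τ(7)) = σ(2) = 3, σ(τ(8)) = σ(8) = 1, σ(τ(9)) = σ(5) = 4.
Hence στ = [9 2 6 8 5 7 3 1 4].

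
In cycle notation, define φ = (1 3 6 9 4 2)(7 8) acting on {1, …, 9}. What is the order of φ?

The cycle type of φ is (6, 2, 1).
The order is lcm(6, 2) = 6.

6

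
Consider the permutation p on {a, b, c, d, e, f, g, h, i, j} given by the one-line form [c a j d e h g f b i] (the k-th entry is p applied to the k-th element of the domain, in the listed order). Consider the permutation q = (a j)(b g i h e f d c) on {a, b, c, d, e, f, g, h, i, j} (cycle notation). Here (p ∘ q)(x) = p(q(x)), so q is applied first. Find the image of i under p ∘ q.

f

First apply q: q(i) = h, then p(h) = f. Thus (p ∘ q)(i) = f.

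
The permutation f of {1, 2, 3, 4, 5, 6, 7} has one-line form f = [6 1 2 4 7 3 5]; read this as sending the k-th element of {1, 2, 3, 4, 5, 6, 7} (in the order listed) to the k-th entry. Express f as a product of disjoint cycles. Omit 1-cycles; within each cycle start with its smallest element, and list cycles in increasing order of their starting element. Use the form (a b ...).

(1 6 3 2)(5 7)

Iterating f from 1 gives 1 → 6 → 3 → 2 → 1; that is the 4-cycle (1 6 3 2).
Continuing from each remaining unvisited element yields (1 6 3 2)(5 7).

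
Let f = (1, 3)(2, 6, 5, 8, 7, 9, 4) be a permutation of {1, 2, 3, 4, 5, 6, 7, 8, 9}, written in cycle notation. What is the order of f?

The cycle type of f is (7, 2).
The order of f is the least common multiple of its cycle lengths: lcm(7, 2) = 14.

14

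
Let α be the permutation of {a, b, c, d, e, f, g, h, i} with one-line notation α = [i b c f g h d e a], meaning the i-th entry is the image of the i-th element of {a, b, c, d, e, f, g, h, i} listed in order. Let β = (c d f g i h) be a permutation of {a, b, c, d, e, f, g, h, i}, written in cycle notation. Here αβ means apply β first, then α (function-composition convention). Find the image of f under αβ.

d

First apply β: β(f) = g, then α(g) = d. Thus (αβ)(f) = d.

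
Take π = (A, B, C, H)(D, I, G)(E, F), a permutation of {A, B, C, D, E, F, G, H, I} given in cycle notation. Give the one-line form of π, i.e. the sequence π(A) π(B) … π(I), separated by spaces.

Each element maps to the next entry in its cycle (wrapping to the front): A↦B, B↦C, C↦H, D↦I, E↦F, F↦E, G↦D, H↦A, I↦G.
Listing these in domain order gives B C H I F E D A G.

B C H I F E D A G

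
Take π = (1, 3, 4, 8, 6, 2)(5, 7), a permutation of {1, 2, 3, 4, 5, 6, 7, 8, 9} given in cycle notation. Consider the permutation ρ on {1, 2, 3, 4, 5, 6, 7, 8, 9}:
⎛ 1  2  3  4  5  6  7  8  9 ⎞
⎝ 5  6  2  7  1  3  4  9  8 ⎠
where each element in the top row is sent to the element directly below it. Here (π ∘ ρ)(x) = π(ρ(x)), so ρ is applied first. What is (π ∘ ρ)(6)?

(π ∘ ρ)(6) = π(ρ(6)). ρ(6) = 3, then π(3) = 4. So (π ∘ ρ)(6) = 4.

4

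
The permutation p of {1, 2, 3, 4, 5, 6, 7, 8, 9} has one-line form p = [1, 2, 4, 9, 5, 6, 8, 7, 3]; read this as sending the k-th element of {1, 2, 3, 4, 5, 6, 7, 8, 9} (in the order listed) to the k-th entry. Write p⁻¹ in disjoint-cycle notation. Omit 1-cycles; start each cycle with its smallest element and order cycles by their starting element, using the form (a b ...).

First write p in disjoint cycles: (3 4 9)(7 8).
The inverse reverses every cycle; in canonical form, p⁻¹ = (3 9 4)(7 8).

(3 9 4)(7 8)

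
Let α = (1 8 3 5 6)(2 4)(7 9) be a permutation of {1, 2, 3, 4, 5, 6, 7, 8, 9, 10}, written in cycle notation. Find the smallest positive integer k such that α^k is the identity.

The disjoint cycles have lengths 5, 2, 2, 1.
The order is lcm(5, 2, 2) = 10.

10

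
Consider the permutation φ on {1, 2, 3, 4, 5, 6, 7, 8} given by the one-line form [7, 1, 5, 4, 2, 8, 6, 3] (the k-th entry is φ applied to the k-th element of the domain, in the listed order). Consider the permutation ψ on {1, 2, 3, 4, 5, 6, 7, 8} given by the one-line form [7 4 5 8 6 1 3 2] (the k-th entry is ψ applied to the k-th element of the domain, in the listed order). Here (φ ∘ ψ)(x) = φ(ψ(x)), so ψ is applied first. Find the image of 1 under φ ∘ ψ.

(φ ∘ ψ)(1) = φ(ψ(1)). ψ(1) = 7, then φ(7) = 6. So (φ ∘ ψ)(1) = 6.

6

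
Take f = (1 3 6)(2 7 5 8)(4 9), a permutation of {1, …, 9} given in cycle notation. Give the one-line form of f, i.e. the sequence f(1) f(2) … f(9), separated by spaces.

Each element maps to the next entry in its cycle (wrapping to the front): 1↦3, 2↦7, 3↦6, 4↦9, 5↦8, 6↦1, 7↦5, 8↦2, 9↦4.
So the one-line form is 3 7 6 9 8 1 5 2 4.

3 7 6 9 8 1 5 2 4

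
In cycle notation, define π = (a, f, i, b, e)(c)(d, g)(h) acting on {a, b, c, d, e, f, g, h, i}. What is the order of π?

The cycle type of π is (5, 2, 1, 1).
Since disjoint cycles commute, ord(π) = lcm(5, 2) = 10.

10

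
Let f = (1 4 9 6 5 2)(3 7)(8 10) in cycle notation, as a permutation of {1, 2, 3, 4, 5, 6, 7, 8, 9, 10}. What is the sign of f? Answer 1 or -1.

The cycle lengths are 6, 2, 2.
A cycle of length ℓ contributes ℓ−1 transpositions, so f is a product of 5 + 1 + 1 = 7 transpositions — odd.

-1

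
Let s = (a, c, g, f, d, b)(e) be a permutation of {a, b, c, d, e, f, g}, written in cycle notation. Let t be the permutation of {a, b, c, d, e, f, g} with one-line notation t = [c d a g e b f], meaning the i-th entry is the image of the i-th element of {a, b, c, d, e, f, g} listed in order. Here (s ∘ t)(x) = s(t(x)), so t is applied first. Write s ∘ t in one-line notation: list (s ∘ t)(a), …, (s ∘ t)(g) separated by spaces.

For each element, apply t then s: a → c → g; b → d → b; c → a → c; d → g → f; e → e → e; f → b → a; g → f → d.
Collecting the images, s ∘ t = [g b c f e a d].

g b c f e a d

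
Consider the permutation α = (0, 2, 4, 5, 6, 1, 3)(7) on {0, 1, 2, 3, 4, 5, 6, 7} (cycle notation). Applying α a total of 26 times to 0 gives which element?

1

0 lies in the 7-cycle (0, 2, 4, 5, 6, 1, 3).
Powers repeat with period 7 on this cycle, and 26 mod 7 = 5, so α^26(0) = α^5(0).
Advancing 5 steps from 0: 0 → 2 → 4 → 5 → 6 → 1.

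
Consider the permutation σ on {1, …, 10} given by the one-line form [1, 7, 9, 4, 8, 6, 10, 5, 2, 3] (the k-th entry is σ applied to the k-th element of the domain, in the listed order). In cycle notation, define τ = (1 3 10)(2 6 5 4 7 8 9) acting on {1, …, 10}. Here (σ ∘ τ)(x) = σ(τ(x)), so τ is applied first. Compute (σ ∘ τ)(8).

2

τ(8) = 9, then σ(9) = 2; composing gives (σ ∘ τ)(8) = 2.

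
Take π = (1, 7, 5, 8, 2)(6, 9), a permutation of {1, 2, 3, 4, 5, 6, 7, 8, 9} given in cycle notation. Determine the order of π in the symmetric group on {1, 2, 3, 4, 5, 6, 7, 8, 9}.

10

The cycle type of π is (5, 2, 1, 1).
The order is lcm(5, 2) = 10.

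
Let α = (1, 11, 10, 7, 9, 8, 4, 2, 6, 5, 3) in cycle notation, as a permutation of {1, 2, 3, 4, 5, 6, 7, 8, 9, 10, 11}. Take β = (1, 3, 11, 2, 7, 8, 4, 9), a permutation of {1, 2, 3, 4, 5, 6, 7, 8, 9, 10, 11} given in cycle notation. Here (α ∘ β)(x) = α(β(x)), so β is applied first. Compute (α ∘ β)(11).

6

First apply β: β(11) = 2, then α(2) = 6. Thus (α ∘ β)(11) = 6.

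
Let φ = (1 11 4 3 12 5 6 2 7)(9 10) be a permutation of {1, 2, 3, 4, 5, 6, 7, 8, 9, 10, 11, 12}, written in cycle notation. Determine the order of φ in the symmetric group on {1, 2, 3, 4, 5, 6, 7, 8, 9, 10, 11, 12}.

The disjoint cycles have lengths 9, 2, 1.
Since disjoint cycles commute, ord(φ) = lcm(9, 2) = 18.

18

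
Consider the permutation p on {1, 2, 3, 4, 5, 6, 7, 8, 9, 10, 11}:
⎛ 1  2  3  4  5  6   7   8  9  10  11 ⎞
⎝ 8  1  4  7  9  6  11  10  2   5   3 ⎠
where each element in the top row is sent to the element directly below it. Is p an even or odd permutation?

even

In disjoint-cycle form the cycle lengths are 6, 4, 1.
A cycle of length ℓ contributes ℓ−1 transpositions, so p is a product of 5 + 3 = 8 transpositions — even.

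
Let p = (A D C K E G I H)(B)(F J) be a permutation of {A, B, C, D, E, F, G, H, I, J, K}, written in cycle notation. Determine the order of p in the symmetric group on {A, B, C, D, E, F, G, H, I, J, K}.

The cycle type of p is (8, 2, 1).
Since disjoint cycles commute, ord(p) = lcm(8, 2) = 8.

8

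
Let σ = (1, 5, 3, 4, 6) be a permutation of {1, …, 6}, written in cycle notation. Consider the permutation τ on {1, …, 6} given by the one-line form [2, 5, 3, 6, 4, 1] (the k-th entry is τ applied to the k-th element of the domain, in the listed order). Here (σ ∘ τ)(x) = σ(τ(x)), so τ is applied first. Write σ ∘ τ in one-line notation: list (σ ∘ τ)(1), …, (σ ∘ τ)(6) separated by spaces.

2 3 4 1 6 5

For each element, apply τ then σ: 1 → 2 → 2; 2 → 5 → 3; 3 → 3 → 4; 4 → 6 → 1; 5 → 4 → 6; 6 → 1 → 5.
So σ ∘ τ in one-line form is 2 3 4 1 6 5.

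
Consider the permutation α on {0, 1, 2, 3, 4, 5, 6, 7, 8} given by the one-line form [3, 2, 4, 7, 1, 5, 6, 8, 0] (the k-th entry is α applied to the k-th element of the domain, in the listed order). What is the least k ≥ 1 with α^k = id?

Decomposing into disjoint cycles gives cycle lengths 4, 3, 1, 1.
The order of α is the least common multiple of its cycle lengths: lcm(4, 3) = 12.

12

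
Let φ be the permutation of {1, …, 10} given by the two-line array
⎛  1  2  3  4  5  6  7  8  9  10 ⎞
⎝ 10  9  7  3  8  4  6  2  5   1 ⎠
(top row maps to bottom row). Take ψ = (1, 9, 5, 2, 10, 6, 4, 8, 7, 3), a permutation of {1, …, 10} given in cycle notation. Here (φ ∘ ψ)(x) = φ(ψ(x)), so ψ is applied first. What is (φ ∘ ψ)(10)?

4

First apply ψ: ψ(10) = 6, then φ(6) = 4. Thus (φ ∘ ψ)(10) = 4.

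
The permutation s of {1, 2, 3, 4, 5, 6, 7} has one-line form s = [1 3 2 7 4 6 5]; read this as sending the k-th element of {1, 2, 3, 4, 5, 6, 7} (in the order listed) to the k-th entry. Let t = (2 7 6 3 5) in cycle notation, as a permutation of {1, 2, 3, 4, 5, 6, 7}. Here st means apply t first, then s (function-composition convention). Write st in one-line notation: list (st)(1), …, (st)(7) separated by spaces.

(st)(x) = s(t(x)). Computing each image: s(t(1)) = s(1) = 1, s(t(2)) = s(7) = 5, s(t(3)) = s(5) = 4, s(t(4)) = s(4) = 7, s(t(5)) = s(2) = 3, s(t(6)) = s(3) = 2, s(t(7)) = s(6) = 6.
Hence st = [1 5 4 7 3 2 6].

1 5 4 7 3 2 6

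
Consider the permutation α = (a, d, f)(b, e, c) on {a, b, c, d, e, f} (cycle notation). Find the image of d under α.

In the cycle (a, d, f), d is followed by f, so α(d) = f.

f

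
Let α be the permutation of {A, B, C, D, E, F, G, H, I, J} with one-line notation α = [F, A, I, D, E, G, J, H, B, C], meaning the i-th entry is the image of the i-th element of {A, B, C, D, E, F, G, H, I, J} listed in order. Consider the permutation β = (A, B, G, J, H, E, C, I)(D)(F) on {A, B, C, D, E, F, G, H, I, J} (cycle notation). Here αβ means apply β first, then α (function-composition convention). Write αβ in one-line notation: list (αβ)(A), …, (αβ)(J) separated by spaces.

A J B D I G C E F H

For each element, apply β then α: A → B → A; B → G → J; C → I → B; D → D → D; E → C → I; F → F → G; G → J → C; H → E → E; I → A → F; J → H → H.
So αβ in one-line form is A J B D I G C E F H.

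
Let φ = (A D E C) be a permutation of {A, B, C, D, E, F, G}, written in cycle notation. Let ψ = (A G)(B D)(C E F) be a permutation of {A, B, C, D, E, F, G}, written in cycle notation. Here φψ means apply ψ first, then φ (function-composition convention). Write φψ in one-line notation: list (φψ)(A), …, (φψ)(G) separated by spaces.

For each element, apply ψ then φ: A → G → G; B → D → E; C → E → C; D → B → B; E → F → F; F → C → A; G → A → D.
Collecting the images, φψ = [G E C B F A D].

G E C B F A D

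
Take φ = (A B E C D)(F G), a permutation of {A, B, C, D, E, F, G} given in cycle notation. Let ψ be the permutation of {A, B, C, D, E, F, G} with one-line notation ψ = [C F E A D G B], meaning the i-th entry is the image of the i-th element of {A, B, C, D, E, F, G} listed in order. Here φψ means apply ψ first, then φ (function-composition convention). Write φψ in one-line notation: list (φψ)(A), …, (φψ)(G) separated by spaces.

For each element, apply ψ then φ: A → C → D; B → F → G; C → E → C; D → A → B; E → D → A; F → G → F; G → B → E.
Collecting the images, φψ = [D G C B A F E].

D G C B A F E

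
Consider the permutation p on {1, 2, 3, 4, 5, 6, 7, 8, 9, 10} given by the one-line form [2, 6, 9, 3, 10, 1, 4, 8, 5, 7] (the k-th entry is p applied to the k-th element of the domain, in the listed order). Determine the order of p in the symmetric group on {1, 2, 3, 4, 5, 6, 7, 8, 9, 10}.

6

Decomposing into disjoint cycles gives cycle lengths 6, 3, 1.
The order is lcm(6, 3) = 6.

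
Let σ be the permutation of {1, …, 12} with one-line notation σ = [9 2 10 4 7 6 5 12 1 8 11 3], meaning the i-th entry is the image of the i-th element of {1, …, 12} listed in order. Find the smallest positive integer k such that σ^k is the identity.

Writing σ as disjoint cycles, the cycle lengths are 4, 2, 2, 1, 1, 1, 1.
The order is lcm(4, 2, 2) = 4.

4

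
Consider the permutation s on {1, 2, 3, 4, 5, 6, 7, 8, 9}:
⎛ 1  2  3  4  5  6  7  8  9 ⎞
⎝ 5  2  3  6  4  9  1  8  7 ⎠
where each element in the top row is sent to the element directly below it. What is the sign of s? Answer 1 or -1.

-1

In disjoint-cycle form the cycle lengths are 6, 1, 1, 1.
A cycle of length ℓ contributes ℓ−1 transpositions, so s is a product of 5 transpositions — odd.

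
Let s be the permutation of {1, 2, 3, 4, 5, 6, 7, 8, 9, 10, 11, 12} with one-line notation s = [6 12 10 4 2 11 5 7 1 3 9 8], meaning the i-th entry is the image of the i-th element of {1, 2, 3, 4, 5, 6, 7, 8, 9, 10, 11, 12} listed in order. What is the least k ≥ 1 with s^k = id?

20

Decomposing into disjoint cycles gives cycle lengths 5, 4, 2, 1.
Since disjoint cycles commute, ord(s) = lcm(5, 4, 2) = 20.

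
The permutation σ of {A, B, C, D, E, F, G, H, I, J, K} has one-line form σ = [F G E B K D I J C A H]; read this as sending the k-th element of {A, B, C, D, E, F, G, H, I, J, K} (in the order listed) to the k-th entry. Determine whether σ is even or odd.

In disjoint-cycle form the cycle lengths are 11.
A cycle of length ℓ contributes ℓ−1 transpositions, so σ is a product of 10 transpositions — even.

even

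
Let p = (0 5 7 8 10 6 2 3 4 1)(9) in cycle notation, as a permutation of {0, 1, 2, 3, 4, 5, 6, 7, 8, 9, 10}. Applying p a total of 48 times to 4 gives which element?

2

4 lies in the 10-cycle (0 5 7 8 10 6 2 3 4 1).
Since the cycle has length 10, p^48 acts on it the same as p^8 (48 mod 10 = 8).
Stepping 8 places around the cycle: 4 → 1 → 0 → 5 → 7 → 8 → 10 → 6 → 2.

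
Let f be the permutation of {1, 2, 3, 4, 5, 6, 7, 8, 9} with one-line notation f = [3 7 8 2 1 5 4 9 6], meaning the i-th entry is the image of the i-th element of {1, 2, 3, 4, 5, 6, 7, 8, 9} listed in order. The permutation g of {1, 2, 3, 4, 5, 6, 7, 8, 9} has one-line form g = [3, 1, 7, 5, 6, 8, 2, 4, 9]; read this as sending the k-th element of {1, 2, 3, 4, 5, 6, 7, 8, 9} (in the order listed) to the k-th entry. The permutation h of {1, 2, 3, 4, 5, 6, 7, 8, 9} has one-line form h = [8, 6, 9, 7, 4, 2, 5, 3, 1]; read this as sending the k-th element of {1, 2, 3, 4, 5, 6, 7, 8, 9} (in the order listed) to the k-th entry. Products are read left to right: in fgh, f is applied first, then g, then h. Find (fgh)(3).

Chase 3: f(3) = 8; g(8) = 4; h(4) = 7. Hence (fgh)(3) = 7.

7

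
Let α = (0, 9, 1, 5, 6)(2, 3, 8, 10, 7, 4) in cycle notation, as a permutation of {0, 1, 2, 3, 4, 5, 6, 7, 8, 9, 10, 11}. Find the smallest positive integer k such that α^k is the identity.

30

The disjoint cycles have lengths 6, 5, 1.
The order is lcm(6, 5) = 30.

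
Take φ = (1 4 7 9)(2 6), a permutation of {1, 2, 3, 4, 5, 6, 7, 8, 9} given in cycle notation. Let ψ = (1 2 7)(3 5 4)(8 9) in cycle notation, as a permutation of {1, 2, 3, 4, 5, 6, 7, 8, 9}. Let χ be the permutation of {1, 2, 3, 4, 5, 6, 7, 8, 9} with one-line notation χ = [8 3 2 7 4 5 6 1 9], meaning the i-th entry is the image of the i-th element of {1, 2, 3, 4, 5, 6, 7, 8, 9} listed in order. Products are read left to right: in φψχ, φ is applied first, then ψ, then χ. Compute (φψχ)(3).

Chase 3: φ(3) = 3; ψ(3) = 5; χ(5) = 4. Hence (φψχ)(3) = 4.

4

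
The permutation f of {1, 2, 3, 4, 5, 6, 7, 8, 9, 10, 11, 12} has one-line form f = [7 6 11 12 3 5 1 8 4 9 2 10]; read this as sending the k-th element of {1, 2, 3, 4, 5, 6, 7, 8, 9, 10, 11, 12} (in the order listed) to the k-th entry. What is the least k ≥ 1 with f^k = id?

Writing f as disjoint cycles, the cycle lengths are 5, 4, 2, 1.
Since disjoint cycles commute, ord(f) = lcm(5, 4, 2) = 20.

20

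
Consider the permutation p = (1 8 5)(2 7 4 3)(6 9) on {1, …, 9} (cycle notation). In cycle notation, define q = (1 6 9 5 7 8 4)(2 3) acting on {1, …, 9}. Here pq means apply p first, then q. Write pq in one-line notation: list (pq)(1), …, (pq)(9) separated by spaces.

(pq)(x) = q(p(x)). Computing each image: q(p(1)) = q(8) = 4, q(p(2)) = q(7) = 8, q(p(3)) = q(2) = 3, q(p(4)) = q(3) = 2, q(p(5)) = q(1) = 6, q(p(6)) = q(9) = 5, q(p(7)) = q(4) = 1, q(p(8)) = q(5) = 7, q(p(9)) = q(6) = 9.
Hence pq = [4 8 3 2 6 5 1 7 9].

4 8 3 2 6 5 1 7 9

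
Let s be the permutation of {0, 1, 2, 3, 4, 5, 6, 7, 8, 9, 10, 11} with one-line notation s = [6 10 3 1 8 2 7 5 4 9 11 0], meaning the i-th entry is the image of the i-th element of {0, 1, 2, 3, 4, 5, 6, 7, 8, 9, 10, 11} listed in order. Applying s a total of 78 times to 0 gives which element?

1

Tracing 0 → 6 → … returns to 0 after 9 steps, so 0 lies in a 9-cycle (0, 6, 7, 5, 2, 3, 1, 10, 11).
Since the cycle has length 9, s^78 acts on it the same as s^6 (78 mod 9 = 6).
Advancing 6 steps from 0: 0 → 6 → 7 → 5 → 2 → 3 → 1.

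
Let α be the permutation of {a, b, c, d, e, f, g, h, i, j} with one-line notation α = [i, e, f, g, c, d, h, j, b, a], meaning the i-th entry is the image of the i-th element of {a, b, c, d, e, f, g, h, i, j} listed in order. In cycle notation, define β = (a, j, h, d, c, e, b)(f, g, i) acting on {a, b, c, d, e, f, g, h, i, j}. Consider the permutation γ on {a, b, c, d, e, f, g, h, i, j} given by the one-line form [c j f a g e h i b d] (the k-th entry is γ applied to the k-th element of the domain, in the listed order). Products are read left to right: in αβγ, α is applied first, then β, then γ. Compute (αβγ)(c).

Apply the permutations in order: α(c) = f, then β(f) = g, then γ(g) = h. So (αβγ)(c) = h.

h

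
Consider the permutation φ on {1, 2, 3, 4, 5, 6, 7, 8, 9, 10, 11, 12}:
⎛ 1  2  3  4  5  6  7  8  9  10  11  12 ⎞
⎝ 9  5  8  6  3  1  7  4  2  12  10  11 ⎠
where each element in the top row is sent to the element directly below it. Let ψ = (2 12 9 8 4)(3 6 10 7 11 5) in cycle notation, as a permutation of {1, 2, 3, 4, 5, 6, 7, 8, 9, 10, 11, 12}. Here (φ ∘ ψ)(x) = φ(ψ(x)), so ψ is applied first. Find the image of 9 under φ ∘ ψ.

4

First apply ψ: ψ(9) = 8, then φ(8) = 4. Thus (φ ∘ ψ)(9) = 4.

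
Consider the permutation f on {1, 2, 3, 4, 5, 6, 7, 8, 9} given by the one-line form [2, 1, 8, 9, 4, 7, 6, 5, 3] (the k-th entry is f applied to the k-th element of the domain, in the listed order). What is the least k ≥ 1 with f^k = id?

Writing f as disjoint cycles, the cycle lengths are 5, 2, 2.
The order is lcm(5, 2, 2) = 10.

10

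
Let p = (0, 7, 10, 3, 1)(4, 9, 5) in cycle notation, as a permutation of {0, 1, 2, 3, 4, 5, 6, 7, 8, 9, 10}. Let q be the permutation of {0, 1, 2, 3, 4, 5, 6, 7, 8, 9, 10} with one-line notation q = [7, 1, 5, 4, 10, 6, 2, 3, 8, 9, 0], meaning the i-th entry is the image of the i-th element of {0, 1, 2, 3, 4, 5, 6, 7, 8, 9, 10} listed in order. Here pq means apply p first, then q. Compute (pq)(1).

p(1) = 0, then q(0) = 7; composing gives (pq)(1) = 7.

7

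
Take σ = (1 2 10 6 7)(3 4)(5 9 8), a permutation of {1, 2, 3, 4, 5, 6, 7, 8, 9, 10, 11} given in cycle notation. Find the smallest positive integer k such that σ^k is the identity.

30

The disjoint cycles have lengths 5, 3, 2, 1.
The order of σ is the least common multiple of its cycle lengths: lcm(5, 3, 2) = 30.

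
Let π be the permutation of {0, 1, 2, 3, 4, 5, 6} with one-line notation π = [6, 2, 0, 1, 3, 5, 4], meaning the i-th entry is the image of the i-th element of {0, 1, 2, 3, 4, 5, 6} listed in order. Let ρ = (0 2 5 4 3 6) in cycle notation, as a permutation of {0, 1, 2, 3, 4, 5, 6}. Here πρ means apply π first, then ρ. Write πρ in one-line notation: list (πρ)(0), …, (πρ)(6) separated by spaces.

(πρ)(x) = ρ(π(x)). Computing each image: ρ(π(0)) = ρ(6) = 0, ρ(π(1)) = ρ(2) = 5, ρ(π(2)) = ρ(0) = 2, ρ(π(3)) = ρ(1) = 1, ρ(π(4)) = ρ(3) = 6, ρ(π(5)) = ρ(5) = 4, ρ(π(6)) = ρ(4) = 3.
Hence πρ = [0 5 2 1 6 4 3].

0 5 2 1 6 4 3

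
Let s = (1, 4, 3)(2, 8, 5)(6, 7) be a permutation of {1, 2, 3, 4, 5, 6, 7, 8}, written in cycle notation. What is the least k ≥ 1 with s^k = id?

The cycle type of s is (3, 3, 2).
Since disjoint cycles commute, ord(s) = lcm(3, 3, 2) = 6.

6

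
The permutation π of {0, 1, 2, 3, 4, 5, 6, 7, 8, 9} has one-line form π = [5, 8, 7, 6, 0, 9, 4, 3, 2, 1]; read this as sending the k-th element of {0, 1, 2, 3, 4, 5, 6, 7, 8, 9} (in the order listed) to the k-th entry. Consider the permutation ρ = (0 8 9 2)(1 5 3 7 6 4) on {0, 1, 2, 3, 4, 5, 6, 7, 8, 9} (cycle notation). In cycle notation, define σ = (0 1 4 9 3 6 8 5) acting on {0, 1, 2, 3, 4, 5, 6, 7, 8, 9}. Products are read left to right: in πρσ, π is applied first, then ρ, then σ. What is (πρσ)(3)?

Apply the permutations in order: π(3) = 6, then ρ(6) = 4, then σ(4) = 9. So (πρσ)(3) = 9.

9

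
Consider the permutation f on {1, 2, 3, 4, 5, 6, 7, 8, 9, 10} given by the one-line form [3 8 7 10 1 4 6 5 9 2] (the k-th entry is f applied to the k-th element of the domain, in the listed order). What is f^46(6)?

Tracing 6 → 4 → … returns to 6 after 9 steps, so 6 lies in a 9-cycle (1, 3, 7, 6, 4, 10, 2, 8, 5).
Since the cycle has length 9, f^46 acts on it the same as f^1 (46 mod 9 = 1).
Stepping 1 place around the cycle: 6 → 4.

4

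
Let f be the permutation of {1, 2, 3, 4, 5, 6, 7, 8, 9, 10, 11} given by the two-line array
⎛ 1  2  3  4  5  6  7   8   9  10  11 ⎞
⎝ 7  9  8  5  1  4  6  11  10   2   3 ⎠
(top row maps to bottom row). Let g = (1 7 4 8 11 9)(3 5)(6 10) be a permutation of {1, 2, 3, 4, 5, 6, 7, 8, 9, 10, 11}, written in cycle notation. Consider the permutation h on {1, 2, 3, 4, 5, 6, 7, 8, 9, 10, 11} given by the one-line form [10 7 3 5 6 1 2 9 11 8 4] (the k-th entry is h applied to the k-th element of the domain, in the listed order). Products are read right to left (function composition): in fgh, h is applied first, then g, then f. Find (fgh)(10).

Apply the permutations in order: h(10) = 8, then g(8) = 11, then f(11) = 3. So (fgh)(10) = 3.

3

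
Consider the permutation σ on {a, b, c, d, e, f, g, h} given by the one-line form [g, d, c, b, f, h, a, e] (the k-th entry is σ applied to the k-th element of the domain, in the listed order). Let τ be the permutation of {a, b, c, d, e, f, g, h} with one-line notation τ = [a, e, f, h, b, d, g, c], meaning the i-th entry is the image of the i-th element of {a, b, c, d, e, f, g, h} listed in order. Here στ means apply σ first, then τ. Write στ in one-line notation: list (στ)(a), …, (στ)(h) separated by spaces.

(στ)(x) = τ(σ(x)). Computing each image: τ(σ(a)) = τ(g) = g, τ(σ(b)) = τ(d) = h, τ(σ(c)) = τ(c) = f, τ(σ(d)) = τ(b) = e, τ(σ(e)) = τ(f) = d, τ(σ(f)) = τ(h) = c, τ(σ(g)) = τ(a) = a, τ(σ(h)) = τ(e) = b.
Hence στ = [g h f e d c a b].

g h f e d c a b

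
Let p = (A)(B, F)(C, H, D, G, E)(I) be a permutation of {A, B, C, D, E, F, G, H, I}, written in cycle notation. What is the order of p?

The cycle type of p is (5, 2, 1, 1).
The order of p is the least common multiple of its cycle lengths: lcm(5, 2) = 10.

10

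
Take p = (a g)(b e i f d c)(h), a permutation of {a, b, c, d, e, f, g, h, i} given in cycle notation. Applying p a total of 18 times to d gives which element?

d lies in the 6-cycle (b e i f d c).
On a 6-cycle, p^6 is the identity, so p^18 = p^0 there (18 ≡ 0 mod 6).
So p^18(d) = d.

d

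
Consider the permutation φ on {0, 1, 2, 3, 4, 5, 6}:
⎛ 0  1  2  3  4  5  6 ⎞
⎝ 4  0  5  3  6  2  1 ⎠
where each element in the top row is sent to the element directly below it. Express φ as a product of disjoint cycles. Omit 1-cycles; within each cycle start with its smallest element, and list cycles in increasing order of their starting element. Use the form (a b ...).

Iterating φ from 0 gives 0 → 4 → 6 → 1 → 0; that is the 4-cycle (0 4 6 1).
Continuing from each remaining unvisited element yields (0 4 6 1)(2 5).

(0 4 6 1)(2 5)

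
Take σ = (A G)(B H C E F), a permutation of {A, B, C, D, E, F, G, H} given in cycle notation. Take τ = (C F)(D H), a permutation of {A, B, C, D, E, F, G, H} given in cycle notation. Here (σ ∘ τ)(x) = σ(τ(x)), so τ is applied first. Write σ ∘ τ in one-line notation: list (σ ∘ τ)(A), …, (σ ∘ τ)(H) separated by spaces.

G H B C F E A D

(σ ∘ τ)(x) = σ(τ(x)). Computing each image: σ(τ(A)) = σ(A) = G, σ(τ(B)) = σ(B) = H, σ(τ(C)) = σ(F) = B, σ(τ(D)) = σ(H) = C, σ(τ(E)) = σ(E) = F, σ(τ(F)) = σ(C) = E, σ(τ(G)) = σ(G) = A, σ(τ(H)) = σ(D) = D.
Hence σ ∘ τ = [G H B C F E A D].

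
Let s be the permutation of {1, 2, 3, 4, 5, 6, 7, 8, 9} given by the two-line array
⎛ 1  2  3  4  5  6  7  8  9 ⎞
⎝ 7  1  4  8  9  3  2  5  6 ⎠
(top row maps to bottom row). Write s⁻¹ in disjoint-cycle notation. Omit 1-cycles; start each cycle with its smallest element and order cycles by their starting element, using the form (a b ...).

First write s in disjoint cycles: (1 7 2)(3 4 8 5 9 6).
Reversing each cycle (and rotating so the smallest element leads) gives s⁻¹ = (1 2 7)(3 6 9 5 8 4).

(1 2 7)(3 6 9 5 8 4)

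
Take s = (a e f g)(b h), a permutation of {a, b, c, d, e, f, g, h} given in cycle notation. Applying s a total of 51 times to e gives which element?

a

e lies in the 4-cycle (a e f g).
Powers repeat with period 4 on this cycle, and 51 mod 4 = 3, so s^51(e) = s^3(e).
Advancing 3 steps from e: e → f → g → a.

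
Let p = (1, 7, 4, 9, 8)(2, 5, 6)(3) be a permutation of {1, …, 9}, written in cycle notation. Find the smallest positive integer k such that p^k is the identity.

15

The cycle type of p is (5, 3, 1).
The order is lcm(5, 3) = 15.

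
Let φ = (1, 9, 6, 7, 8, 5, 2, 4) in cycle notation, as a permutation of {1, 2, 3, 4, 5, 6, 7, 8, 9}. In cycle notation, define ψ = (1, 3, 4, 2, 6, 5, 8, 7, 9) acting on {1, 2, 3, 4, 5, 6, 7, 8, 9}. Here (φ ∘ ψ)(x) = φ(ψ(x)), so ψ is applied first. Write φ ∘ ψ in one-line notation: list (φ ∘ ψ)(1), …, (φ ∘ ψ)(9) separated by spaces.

3 7 1 4 5 2 6 8 9

(φ ∘ ψ)(x) = φ(ψ(x)). Computing each image: φ(ψ(1)) = φ(3) = 3, φ(ψ(2)) = φ(6) = 7, φ(ψ(3)) = φ(4) = 1, φ(ψ(4)) = φ(2) = 4, φ(ψ(5)) = φ(8) = 5, φ(ψ(6)) = φ(5) = 2, φ(ψ(7)) = φ(9) = 6, φ(ψ(8)) = φ(7) = 8, φ(ψ(9)) = φ(1) = 9.
Hence φ ∘ ψ = [3 7 1 4 5 2 6 8 9].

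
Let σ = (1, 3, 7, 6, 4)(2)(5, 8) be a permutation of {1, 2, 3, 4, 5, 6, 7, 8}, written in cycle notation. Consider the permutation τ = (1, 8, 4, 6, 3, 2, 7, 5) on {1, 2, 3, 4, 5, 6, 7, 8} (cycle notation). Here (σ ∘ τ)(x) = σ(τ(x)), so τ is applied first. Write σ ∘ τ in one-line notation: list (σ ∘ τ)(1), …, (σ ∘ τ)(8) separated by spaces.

Chase each element through τ then σ: 1 → 8 → 5; 2 → 7 → 6; 3 → 2 → 2; 4 → 6 → 4; 5 → 1 → 3; 6 → 3 → 7; 7 → 5 → 8; 8 → 4 → 1.
So σ ∘ τ in one-line form is 5 6 2 4 3 7 8 1.

5 6 2 4 3 7 8 1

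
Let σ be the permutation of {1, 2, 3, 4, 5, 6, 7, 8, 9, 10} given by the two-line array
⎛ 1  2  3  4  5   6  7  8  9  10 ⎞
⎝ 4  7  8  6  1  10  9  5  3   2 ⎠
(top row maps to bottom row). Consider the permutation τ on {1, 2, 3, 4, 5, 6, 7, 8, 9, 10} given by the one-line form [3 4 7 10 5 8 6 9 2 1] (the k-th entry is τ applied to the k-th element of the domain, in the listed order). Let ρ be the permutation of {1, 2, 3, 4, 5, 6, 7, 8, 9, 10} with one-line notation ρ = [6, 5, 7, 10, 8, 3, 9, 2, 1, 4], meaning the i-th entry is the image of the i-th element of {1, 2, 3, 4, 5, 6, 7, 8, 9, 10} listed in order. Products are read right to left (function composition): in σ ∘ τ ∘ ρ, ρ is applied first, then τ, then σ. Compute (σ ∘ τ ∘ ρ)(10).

2

Chase 10: ρ(10) = 4; τ(4) = 10; σ(10) = 2. Hence (σ ∘ τ ∘ ρ)(10) = 2.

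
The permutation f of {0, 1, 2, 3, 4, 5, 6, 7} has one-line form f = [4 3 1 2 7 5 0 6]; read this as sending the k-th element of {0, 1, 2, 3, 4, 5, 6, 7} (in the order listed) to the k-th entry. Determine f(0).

0 is element number 1 of the domain, and entry number 1 of the one-line form is 4, so f(0) = 4.

4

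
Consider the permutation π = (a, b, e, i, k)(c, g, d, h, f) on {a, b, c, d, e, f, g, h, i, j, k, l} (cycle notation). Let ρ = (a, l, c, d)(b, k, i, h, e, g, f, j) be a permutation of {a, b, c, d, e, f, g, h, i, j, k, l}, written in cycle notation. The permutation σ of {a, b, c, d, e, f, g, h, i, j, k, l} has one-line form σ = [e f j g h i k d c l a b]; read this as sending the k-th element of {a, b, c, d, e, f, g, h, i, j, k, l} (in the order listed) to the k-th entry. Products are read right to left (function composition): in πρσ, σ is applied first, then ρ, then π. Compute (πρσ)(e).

Chase e: σ(e) = h; ρ(h) = e; π(e) = i. Hence (πρσ)(e) = i.

i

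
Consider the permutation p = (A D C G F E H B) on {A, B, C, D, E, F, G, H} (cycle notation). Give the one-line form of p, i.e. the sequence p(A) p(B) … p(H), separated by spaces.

D A G C H E F B

Image by image: A↦D, B↦A, C↦G, D↦C, E↦H, F↦E, G↦F, H↦B.
So the one-line form is D A G C H E F B.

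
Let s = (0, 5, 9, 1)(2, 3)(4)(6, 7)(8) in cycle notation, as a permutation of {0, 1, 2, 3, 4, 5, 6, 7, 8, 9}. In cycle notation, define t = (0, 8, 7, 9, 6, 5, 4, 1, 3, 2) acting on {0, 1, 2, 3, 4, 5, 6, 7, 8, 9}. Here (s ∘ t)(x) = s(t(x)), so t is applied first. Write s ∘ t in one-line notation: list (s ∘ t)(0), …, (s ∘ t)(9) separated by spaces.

8 2 5 3 0 4 9 1 6 7

(s ∘ t)(x) = s(t(x)). Computing each image: s(t(0)) = s(8) = 8, s(t(1)) = s(3) = 2, s(t(2)) = s(0) = 5, s(t(3)) = s(2) = 3, s(t(4)) = s(1) = 0, s(t(5)) = s(4) = 4, s(t(6)) = s(5) = 9, s(t(7)) = s(9) = 1, s(t(8)) = s(7) = 6, s(t(9)) = s(6) = 7.
Hence s ∘ t = [8 2 5 3 0 4 9 1 6 7].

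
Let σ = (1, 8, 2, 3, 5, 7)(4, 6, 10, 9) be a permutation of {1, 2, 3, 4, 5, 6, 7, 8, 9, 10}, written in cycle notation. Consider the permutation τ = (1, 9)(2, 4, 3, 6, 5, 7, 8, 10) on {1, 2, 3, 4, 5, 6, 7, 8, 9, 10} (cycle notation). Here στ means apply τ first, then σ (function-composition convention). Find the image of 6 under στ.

τ(6) = 5, then σ(5) = 7; composing gives (στ)(6) = 7.

7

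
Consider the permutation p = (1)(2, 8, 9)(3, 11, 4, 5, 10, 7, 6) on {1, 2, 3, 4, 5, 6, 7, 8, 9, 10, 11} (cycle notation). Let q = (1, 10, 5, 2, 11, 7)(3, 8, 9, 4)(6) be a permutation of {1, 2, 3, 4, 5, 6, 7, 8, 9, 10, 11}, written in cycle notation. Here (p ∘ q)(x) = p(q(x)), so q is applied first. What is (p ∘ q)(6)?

First apply q: q(6) = 6, then p(6) = 3. Thus (p ∘ q)(6) = 3.

3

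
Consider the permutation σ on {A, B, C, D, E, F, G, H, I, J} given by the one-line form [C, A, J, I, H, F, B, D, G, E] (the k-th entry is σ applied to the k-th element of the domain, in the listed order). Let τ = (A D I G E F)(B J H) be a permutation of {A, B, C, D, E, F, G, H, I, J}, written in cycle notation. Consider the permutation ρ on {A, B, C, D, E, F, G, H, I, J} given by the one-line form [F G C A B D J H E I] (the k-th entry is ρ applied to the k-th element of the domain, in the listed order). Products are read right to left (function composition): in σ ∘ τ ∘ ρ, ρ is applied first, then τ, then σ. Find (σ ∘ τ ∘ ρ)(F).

G

Chase F: ρ(F) = D; τ(D) = I; σ(I) = G. Hence (σ ∘ τ ∘ ρ)(F) = G.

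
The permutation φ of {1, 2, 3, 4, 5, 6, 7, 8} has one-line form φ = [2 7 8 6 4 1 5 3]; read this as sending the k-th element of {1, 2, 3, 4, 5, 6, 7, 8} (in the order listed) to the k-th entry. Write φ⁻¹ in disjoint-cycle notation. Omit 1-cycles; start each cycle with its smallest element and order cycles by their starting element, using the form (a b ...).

(1 6 4 5 7 2)(3 8)

First write φ in disjoint cycles: (1 2 7 5 4 6)(3 8).
Reversing each cycle (and rotating so the smallest element leads) gives φ⁻¹ = (1 6 4 5 7 2)(3 8).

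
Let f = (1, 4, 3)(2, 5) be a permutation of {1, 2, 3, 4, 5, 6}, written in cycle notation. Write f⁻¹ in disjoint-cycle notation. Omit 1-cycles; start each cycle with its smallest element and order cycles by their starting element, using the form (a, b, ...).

(1, 3, 4)(2, 5)

Inverting a permutation written in cycle notation just reverses the order within every cycle.
Reversing each cycle of f and rotating so the smallest element leads gives (1, 3, 4)(2, 5).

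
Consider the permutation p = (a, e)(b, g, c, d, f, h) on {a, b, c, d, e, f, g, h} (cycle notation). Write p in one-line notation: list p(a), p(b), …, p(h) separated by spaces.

Each element maps to the next entry in its cycle (wrapping to the front): a→e, b→g, c→d, d→f, e→a, f→h, g→c, h→b.
So the one-line form is e g d f a h c b.

e g d f a h c b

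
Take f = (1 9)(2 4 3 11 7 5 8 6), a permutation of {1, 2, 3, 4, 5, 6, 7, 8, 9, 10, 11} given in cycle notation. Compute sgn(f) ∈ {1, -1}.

1

The cycle lengths are 8, 2, 1.
A cycle is odd iff its length is even; f has 2 even-length cycles, so sgn(f) = (−1)^2 and f is even.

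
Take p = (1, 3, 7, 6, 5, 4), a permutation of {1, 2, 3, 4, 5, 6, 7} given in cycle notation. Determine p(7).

6

7 appears in (1, 3, 7, 6, 5, 4); the next entry (wrapping around) is 6.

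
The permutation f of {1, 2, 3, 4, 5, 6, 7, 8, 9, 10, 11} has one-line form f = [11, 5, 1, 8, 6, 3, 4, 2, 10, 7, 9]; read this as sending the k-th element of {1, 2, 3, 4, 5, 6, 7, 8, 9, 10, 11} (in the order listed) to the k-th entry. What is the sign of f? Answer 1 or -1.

1

In disjoint-cycle form the cycle lengths are 11.
A cycle is odd iff its length is even; f has 0 even-length cycles, so sgn(f) = (−1)^0 and f is even.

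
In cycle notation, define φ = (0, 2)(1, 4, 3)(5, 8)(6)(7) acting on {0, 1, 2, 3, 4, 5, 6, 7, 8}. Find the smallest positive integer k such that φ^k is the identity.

The cycle type of φ is (3, 2, 2, 1, 1).
The order of φ is the least common multiple of its cycle lengths: lcm(3, 2, 2) = 6.

6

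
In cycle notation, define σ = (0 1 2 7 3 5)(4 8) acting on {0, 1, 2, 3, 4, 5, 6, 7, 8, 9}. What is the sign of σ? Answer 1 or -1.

1

The cycle lengths are 6, 2, 1, 1.
A cycle is odd iff its length is even; σ has 2 even-length cycles, so sgn(σ) = (−1)^2 and σ is even.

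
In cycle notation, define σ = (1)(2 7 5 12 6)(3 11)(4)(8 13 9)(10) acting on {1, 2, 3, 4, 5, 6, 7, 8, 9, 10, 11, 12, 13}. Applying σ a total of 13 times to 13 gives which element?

13 lies in the 3-cycle (8 13 9).
On a 3-cycle, σ^3 is the identity, so σ^13 = σ^1 there (13 ≡ 1 mod 3).
Stepping 1 place around the cycle: 13 → 9.

9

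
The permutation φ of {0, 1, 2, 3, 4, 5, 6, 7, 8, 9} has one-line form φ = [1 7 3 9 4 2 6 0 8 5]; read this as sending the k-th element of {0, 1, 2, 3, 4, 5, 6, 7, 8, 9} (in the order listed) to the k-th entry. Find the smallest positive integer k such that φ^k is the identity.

Writing φ as disjoint cycles, the cycle lengths are 4, 3, 1, 1, 1.
The order of φ is the least common multiple of its cycle lengths: lcm(4, 3) = 12.

12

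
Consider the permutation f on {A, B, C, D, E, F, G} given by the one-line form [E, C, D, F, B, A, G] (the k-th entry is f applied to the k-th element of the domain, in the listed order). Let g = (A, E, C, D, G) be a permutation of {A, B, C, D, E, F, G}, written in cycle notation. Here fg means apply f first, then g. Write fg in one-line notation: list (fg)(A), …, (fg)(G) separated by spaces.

(fg)(x) = g(f(x)). Computing each image: g(f(A)) = g(E) = C, g(f(B)) = g(C) = D, g(f(C)) = g(D) = G, g(f(D)) = g(F) = F, g(f(E)) = g(B) = B, g(f(F)) = g(A) = E, g(f(G)) = g(G) = A.
Hence fg = [C D G F B E A].

C D G F B E A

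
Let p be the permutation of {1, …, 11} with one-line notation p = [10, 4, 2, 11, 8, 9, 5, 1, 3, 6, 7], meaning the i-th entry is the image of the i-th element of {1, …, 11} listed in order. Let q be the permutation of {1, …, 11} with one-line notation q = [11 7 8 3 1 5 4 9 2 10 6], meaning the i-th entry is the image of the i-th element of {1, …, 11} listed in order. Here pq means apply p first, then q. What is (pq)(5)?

p(5) = 8, then q(8) = 9; composing gives (pq)(5) = 9.

9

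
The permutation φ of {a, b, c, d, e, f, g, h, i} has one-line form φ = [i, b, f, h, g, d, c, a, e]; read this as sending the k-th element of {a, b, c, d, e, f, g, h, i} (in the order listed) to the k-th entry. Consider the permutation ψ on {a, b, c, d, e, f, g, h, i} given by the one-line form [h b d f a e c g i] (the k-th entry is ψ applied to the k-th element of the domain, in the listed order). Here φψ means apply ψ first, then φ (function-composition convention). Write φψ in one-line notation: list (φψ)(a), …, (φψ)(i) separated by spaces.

a b h d i g f c e

(φψ)(x) = φ(ψ(x)). Computing each image: φ(ψ(a)) = φ(h) = a, φ(ψ(b)) = φ(b) = b, φ(ψ(c)) = φ(d) = h, φ(ψ(d)) = φ(f) = d, φ(ψ(e)) = φ(a) = i, φ(ψ(f)) = φ(e) = g, φ(ψ(g)) = φ(c) = f, φ(ψ(h)) = φ(g) = c, φ(ψ(i)) = φ(i) = e.
Hence φψ = [a b h d i g f c e].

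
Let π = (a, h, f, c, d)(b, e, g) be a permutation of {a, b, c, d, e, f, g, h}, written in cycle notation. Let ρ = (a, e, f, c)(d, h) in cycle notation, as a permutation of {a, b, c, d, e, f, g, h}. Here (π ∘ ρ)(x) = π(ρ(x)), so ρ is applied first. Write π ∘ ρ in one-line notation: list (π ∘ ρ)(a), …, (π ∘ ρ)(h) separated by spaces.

g e h f c d b a

(π ∘ ρ)(x) = π(ρ(x)). Computing each image: π(ρ(a)) = π(e) = g, π(ρ(b)) = π(b) = e, π(ρ(c)) = π(a) = h, π(ρ(d)) = π(h) = f, π(ρ(e)) = π(f) = c, π(ρ(f)) = π(c) = d, π(ρ(g)) = π(g) = b, π(ρ(h)) = π(d) = a.
Hence π ∘ ρ = [g e h f c d b a].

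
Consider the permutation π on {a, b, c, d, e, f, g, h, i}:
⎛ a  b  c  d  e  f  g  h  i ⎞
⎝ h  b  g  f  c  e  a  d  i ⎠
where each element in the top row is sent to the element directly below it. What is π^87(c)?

Tracing c → g → … returns to c after 7 steps, so c lies in a 7-cycle (a h d f e c g).
Since the cycle has length 7, π^87 acts on it the same as π^3 (87 mod 7 = 3).
Advancing 3 steps from c: c → g → a → h.

h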